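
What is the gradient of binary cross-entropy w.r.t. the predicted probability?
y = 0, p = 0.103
∂L/∂p = 1.115

∂L/∂p = -y/p + (1-y)/(1-p) = 0 + 1/0.897 = 1.115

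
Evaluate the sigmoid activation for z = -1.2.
0.2315

sigmoid(-1.2) = 1/(1 + e^(1.2)) = 1/(1 + 3.32) = 0.2315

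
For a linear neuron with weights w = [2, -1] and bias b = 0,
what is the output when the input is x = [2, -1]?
y = 5

y = (2)(2) + (-1)(-1) + 0 = 5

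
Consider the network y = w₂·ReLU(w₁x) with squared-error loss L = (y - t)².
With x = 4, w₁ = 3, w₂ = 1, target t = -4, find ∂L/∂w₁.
∂L/∂w₁ = 128

Forward pass:
z = w₁x = 3×4 = 12
h = ReLU(12) = 12
y = w₂h = 1×12 = 12

Backward pass:
∂L/∂y = 2(y - t) = 2(12 - -4) = 32
∂y/∂h = w₂ = 1
∂h/∂z = 1 (ReLU derivative)
∂z/∂w₁ = x = 4

∂L/∂w₁ = 32 × 1 × 1 × 4 = 128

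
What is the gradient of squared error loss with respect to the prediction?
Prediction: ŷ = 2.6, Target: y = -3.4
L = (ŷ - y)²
∂L/∂ŷ = 12.0

∂L/∂ŷ = 2(ŷ - y) = 2(2.6 - -3.4) = 2(6.0) = 12.0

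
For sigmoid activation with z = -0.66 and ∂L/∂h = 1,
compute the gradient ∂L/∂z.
∂L/∂z = 0.2246

σ(-0.66) = 0.3407
σ'(-0.66) = σ(-0.66)(1 - σ(-0.66)) = 0.3407 × 0.6593 = 0.2246
∂L/∂z = ∂L/∂h · σ'(z) = 1 × 0.2246 = 0.2246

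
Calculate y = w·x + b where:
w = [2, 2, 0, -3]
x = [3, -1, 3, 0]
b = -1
y = 3

y = (2)(3) + (2)(-1) + (0)(3) + (-3)(0) + -1 = 3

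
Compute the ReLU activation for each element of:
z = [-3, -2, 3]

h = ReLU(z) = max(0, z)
h = [0, 0, 3]

ReLU applied element-wise: max(0,-3)=0, max(0,-2)=0, max(0,3)=3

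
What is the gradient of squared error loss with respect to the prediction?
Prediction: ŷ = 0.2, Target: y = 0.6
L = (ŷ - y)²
∂L/∂ŷ = -0.8

∂L/∂ŷ = 2(ŷ - y) = 2(0.2 - 0.6) = 2(-0.4) = -0.8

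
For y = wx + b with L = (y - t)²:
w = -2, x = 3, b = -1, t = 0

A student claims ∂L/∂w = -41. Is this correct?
Incorrect

y = (-2)(3) + -1 = -7
∂L/∂y = 2(y - t) = 2(-7 - 0) = -14
∂y/∂w = x = 3
∂L/∂w = -14 × 3 = -42

Claimed value: -41
Incorrect: The correct gradient is -42.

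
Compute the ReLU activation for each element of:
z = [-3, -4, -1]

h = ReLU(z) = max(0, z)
h = [0, 0, 0]

ReLU applied element-wise: max(0,-3)=0, max(0,-4)=0, max(0,-1)=0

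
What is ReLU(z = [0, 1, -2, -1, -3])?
h = [0, 1, 0, 0, 0]

ReLU applied element-wise: max(0,0)=0, max(0,1)=1, max(0,-2)=0, max(0,-1)=0, max(0,-3)=0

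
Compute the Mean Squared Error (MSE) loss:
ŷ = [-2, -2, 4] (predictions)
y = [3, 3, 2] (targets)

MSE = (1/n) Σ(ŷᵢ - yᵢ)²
MSE = 18

MSE = (1/3)((-2-3)² + (-2-3)² + (4-2)²) = (1/3)(25 + 25 + 4) = 18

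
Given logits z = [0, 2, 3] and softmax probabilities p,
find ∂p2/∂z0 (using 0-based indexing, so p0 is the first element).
∂p2/∂z0 = -0.02477

p = softmax(z) = [0.03512, 0.2595, 0.7054]
p2 = 0.7054, p0 = 0.03512

∂p2/∂z0 = -p2 × p0 = -0.7054 × 0.03512 = -0.02477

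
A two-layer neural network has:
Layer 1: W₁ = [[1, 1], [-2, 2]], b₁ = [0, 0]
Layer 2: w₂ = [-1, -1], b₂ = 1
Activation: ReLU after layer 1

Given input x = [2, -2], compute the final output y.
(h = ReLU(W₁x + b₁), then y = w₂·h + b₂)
y = 1

Layer 1 pre-activation: z₁ = [0, -8]
After ReLU: h = [0, 0]
Layer 2 output: y = -1×0 + -1×0 + 1 = 1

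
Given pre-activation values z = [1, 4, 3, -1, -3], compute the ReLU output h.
h = [1, 4, 3, 0, 0]

ReLU applied element-wise: max(0,1)=1, max(0,4)=4, max(0,3)=3, max(0,-1)=0, max(0,-3)=0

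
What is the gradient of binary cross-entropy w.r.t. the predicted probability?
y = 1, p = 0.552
∂L/∂p = -1.812

∂L/∂p = -y/p + (1-y)/(1-p) = -1/0.552 + 0 = -1.812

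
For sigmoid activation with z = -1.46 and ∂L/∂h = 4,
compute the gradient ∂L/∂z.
∂L/∂z = 0.6118

σ(-1.46) = 0.1885
σ'(-1.46) = σ(-1.46)(1 - σ(-1.46)) = 0.1885 × 0.8115 = 0.1529
∂L/∂z = ∂L/∂h · σ'(z) = 4 × 0.1529 = 0.6118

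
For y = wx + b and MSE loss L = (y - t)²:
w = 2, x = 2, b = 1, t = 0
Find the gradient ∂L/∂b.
∂L/∂b = 10

y = wx + b = (2)(2) + 1 = 5
∂L/∂y = 2(y - t) = 2(5 - 0) = 10
∂y/∂b = 1
∂L/∂b = ∂L/∂y · ∂y/∂b = 10 × 1 = 10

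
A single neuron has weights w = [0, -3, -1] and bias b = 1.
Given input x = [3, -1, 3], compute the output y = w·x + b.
y = 1

y = (0)(3) + (-3)(-1) + (-1)(3) + 1 = 1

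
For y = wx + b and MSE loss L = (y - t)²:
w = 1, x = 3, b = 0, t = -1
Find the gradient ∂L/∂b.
∂L/∂b = 8

y = wx + b = (1)(3) + 0 = 3
∂L/∂y = 2(y - t) = 2(3 - -1) = 8
∂y/∂b = 1
∂L/∂b = ∂L/∂y · ∂y/∂b = 8 × 1 = 8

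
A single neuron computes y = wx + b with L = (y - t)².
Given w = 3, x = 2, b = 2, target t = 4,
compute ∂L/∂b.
∂L/∂b = 8

y = wx + b = (3)(2) + 2 = 8
∂L/∂y = 2(y - t) = 2(8 - 4) = 8
∂y/∂b = 1
∂L/∂b = ∂L/∂y · ∂y/∂b = 8 × 1 = 8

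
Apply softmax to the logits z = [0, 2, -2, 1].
p = [0.0889, 0.6572, 0.012, 0.2418]

exp(z) = [1, 7.389, 0.1353, 2.718]
Sum = 11.24
p = [0.0889, 0.6572, 0.012, 0.2418]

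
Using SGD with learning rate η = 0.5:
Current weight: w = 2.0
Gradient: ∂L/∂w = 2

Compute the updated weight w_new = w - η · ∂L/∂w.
w_new = 1

w_new = w - η·∂L/∂w = 2.0 - 0.5×(2) = 2.0 - (1) = 1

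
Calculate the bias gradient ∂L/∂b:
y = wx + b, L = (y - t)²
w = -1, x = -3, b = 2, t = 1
∂L/∂b = 8

y = wx + b = (-1)(-3) + 2 = 5
∂L/∂y = 2(y - t) = 2(5 - 1) = 8
∂y/∂b = 1
∂L/∂b = ∂L/∂y · ∂y/∂b = 8 × 1 = 8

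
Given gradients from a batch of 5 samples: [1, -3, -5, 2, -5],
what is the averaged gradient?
Average gradient = -2

Average = (1/5)(1 + -3 + -5 + 2 + -5) = -10/5 = -2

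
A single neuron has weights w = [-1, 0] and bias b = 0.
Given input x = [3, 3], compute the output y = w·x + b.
y = -3

y = (-1)(3) + (0)(3) + 0 = -3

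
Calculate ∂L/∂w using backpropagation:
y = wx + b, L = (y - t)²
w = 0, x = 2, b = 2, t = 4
∂L/∂w = -8

y = wx + b = (0)(2) + 2 = 2
∂L/∂y = 2(y - t) = 2(2 - 4) = -4
∂y/∂w = x = 2
∂L/∂w = ∂L/∂y · ∂y/∂w = -4 × 2 = -8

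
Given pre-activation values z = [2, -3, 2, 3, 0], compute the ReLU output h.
h = [2, 0, 2, 3, 0]

ReLU applied element-wise: max(0,2)=2, max(0,-3)=0, max(0,2)=2, max(0,3)=3, max(0,0)=0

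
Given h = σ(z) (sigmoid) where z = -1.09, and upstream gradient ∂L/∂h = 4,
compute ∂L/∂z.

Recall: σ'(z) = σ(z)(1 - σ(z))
∂L/∂z = 0.7532

σ(-1.09) = 0.2516
σ'(-1.09) = σ(-1.09)(1 - σ(-1.09)) = 0.2516 × 0.7484 = 0.1883
∂L/∂z = ∂L/∂h · σ'(z) = 4 × 0.1883 = 0.7532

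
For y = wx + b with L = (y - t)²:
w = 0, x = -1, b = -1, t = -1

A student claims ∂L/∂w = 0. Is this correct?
Correct

y = (0)(-1) + -1 = -1
∂L/∂y = 2(y - t) = 2(-1 - -1) = 0
∂y/∂w = x = -1
∂L/∂w = 0 × -1 = 0

Claimed value: 0
Correct: The correct gradient is 0.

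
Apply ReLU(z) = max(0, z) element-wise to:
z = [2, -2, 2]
h = [2, 0, 2]

ReLU applied element-wise: max(0,2)=2, max(0,-2)=0, max(0,2)=2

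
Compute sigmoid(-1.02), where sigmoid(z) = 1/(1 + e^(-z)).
0.265

sigmoid(-1.02) = 1/(1 + e^(1.02)) = 1/(1 + 2.773) = 0.265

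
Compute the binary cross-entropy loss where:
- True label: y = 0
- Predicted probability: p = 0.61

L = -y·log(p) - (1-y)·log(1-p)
L = 0.9416

L = -0·log(0.61) - 1·log(0.39) = -log(0.39) = 0.9416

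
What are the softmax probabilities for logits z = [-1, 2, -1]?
p = [0.0453, 0.9094, 0.0453]

exp(z) = [0.3679, 7.389, 0.3679]
Sum = 8.125
p = [0.0453, 0.9094, 0.0453]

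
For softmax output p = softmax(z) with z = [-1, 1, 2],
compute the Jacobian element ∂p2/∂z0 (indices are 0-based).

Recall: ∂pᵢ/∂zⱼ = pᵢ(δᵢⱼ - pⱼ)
∂p2/∂z0 = -0.02477

p = softmax(z) = [0.03512, 0.2595, 0.7054]
p2 = 0.7054, p0 = 0.03512

∂p2/∂z0 = -p2 × p0 = -0.7054 × 0.03512 = -0.02477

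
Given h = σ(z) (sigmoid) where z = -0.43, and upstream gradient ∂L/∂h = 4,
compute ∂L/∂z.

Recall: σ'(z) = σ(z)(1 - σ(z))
∂L/∂z = 0.9552

σ(-0.43) = 0.3941
σ'(-0.43) = σ(-0.43)(1 - σ(-0.43)) = 0.3941 × 0.6059 = 0.2388
∂L/∂z = ∂L/∂h · σ'(z) = 4 × 0.2388 = 0.9552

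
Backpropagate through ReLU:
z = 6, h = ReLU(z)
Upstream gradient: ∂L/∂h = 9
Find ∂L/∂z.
∂L/∂z = 9

h = ReLU(6) = 6
Since z > 0: ∂h/∂z = 1
∂L/∂z = ∂L/∂h · ∂h/∂z = 9 × 1 = 9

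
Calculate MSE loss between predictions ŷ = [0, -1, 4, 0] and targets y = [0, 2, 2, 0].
MSE = 3.25

MSE = (1/4)((0-0)² + (-1-2)² + (4-2)² + (0-0)²) = (1/4)(0 + 9 + 4 + 0) = 3.25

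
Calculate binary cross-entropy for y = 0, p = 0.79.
L = 1.561

L = -0·log(0.79) - 1·log(0.21) = -log(0.21) = 1.561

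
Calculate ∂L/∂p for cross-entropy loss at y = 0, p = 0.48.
∂L/∂p = 1.923

∂L/∂p = -y/p + (1-y)/(1-p) = 0 + 1/0.52 = 1.923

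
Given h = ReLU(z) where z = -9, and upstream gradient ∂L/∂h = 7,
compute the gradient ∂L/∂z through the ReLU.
∂L/∂z = 0

h = ReLU(-9) = 0
Since z < 0: ∂h/∂z = 0
∂L/∂z = ∂L/∂h · ∂h/∂z = 7 × 0 = 0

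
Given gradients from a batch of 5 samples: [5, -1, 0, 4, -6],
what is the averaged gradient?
Average gradient = 0.4

Average = (1/5)(5 + -1 + 0 + 4 + -6) = 2/5 = 0.4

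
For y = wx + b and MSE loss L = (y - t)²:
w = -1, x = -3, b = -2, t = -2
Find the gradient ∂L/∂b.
∂L/∂b = 6

y = wx + b = (-1)(-3) + -2 = 1
∂L/∂y = 2(y - t) = 2(1 - -2) = 6
∂y/∂b = 1
∂L/∂b = ∂L/∂y · ∂y/∂b = 6 × 1 = 6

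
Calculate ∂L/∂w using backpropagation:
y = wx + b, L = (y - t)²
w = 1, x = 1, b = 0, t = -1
∂L/∂w = 4

y = wx + b = (1)(1) + 0 = 1
∂L/∂y = 2(y - t) = 2(1 - -1) = 4
∂y/∂w = x = 1
∂L/∂w = ∂L/∂y · ∂y/∂w = 4 × 1 = 4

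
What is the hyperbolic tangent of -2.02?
-0.9654

tanh(-2.02) = (e^(-2.02) - e^(2.02))/(e^(-2.02) + e^(2.02)) = -0.9654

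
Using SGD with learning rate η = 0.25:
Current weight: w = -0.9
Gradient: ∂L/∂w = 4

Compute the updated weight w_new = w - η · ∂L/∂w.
w_new = -1.9

w_new = w - η·∂L/∂w = -0.9 - 0.25×(4) = -0.9 - (1) = -1.9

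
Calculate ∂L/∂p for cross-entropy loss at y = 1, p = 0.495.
∂L/∂p = -2.02

∂L/∂p = -y/p + (1-y)/(1-p) = -1/0.495 + 0 = -2.02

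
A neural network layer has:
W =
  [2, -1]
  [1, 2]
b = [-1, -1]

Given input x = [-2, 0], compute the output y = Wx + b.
y = [-5, -3]

Wx = [2×-2 + -1×0, 1×-2 + 2×0]
   = [-4, -2]
y = Wx + b = [-4 + -1, -2 + -1] = [-5, -3]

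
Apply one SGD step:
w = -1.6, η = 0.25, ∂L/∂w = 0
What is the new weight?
w_new = -1.6

w_new = w - η·∂L/∂w = -1.6 - 0.25×(0) = -1.6 - (0) = -1.6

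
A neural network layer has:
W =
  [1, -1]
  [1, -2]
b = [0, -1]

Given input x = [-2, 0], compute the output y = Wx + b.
y = [-2, -3]

Wx = [1×-2 + -1×0, 1×-2 + -2×0]
   = [-2, -2]
y = Wx + b = [-2 + 0, -2 + -1] = [-2, -3]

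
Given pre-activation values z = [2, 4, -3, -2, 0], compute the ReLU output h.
h = [2, 4, 0, 0, 0]

ReLU applied element-wise: max(0,2)=2, max(0,4)=4, max(0,-3)=0, max(0,-2)=0, max(0,0)=0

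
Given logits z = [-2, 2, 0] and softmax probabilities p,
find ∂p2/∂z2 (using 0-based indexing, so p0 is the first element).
∂p2/∂z2 = 0.1035

p = softmax(z) = [0.01588, 0.8668, 0.1173]
p2 = 0.1173

∂p2/∂z2 = p2(1 - p2) = 0.1173 × (1 - 0.1173) = 0.1035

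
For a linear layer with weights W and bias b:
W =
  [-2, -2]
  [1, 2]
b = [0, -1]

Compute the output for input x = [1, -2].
y = [2, -4]

Wx = [-2×1 + -2×-2, 1×1 + 2×-2]
   = [2, -3]
y = Wx + b = [2 + 0, -3 + -1] = [2, -4]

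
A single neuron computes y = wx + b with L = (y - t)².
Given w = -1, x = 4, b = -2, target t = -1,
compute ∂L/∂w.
∂L/∂w = -40

y = wx + b = (-1)(4) + -2 = -6
∂L/∂y = 2(y - t) = 2(-6 - -1) = -10
∂y/∂w = x = 4
∂L/∂w = ∂L/∂y · ∂y/∂w = -10 × 4 = -40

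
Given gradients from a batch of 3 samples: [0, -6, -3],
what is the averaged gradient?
Average gradient = -3

Average = (1/3)(0 + -6 + -3) = -9/3 = -3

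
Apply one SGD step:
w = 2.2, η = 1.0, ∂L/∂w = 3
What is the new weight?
w_new = -0.8

w_new = w - η·∂L/∂w = 2.2 - 1.0×(3) = 2.2 - (3) = -0.8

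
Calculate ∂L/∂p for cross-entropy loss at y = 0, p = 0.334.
∂L/∂p = 1.502

∂L/∂p = -y/p + (1-y)/(1-p) = 0 + 1/0.666 = 1.502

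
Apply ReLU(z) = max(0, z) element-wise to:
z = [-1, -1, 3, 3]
h = [0, 0, 3, 3]

ReLU applied element-wise: max(0,-1)=0, max(0,-1)=0, max(0,3)=3, max(0,3)=3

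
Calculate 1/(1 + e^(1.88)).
0.1324

sigmoid(-1.88) = 1/(1 + e^(1.88)) = 1/(1 + 6.554) = 0.1324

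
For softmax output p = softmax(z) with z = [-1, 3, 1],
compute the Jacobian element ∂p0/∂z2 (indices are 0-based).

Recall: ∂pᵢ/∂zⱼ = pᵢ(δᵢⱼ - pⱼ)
∂p0/∂z2 = -0.001862

p = softmax(z) = [0.01588, 0.8668, 0.1173]
p0 = 0.01588, p2 = 0.1173

∂p0/∂z2 = -p0 × p2 = -0.01588 × 0.1173 = -0.001862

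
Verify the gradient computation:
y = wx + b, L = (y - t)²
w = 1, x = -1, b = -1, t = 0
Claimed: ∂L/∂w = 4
Correct

y = (1)(-1) + -1 = -2
∂L/∂y = 2(y - t) = 2(-2 - 0) = -4
∂y/∂w = x = -1
∂L/∂w = -4 × -1 = 4

Claimed value: 4
Correct: The correct gradient is 4.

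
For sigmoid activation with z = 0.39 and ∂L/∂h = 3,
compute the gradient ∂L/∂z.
∂L/∂z = 0.7222

σ(0.39) = 0.5963
σ'(0.39) = σ(0.39)(1 - σ(0.39)) = 0.5963 × 0.4037 = 0.2407
∂L/∂z = ∂L/∂h · σ'(z) = 3 × 0.2407 = 0.7222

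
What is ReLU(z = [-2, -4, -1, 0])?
h = [0, 0, 0, 0]

ReLU applied element-wise: max(0,-2)=0, max(0,-4)=0, max(0,-1)=0, max(0,0)=0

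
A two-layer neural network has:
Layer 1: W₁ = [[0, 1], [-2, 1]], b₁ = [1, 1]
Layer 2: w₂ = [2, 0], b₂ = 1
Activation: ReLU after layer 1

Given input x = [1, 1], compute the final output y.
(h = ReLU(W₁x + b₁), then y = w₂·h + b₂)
y = 5

Layer 1 pre-activation: z₁ = [2, 0]
After ReLU: h = [2, 0]
Layer 2 output: y = 2×2 + 0×0 + 1 = 5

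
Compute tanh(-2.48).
-0.9861

tanh(-2.48) = (e^(-2.48) - e^(2.48))/(e^(-2.48) + e^(2.48)) = -0.9861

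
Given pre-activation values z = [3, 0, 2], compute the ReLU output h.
h = [3, 0, 2]

ReLU applied element-wise: max(0,3)=3, max(0,0)=0, max(0,2)=2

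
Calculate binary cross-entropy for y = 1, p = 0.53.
L = 0.6349

L = -1·log(0.53) - 0·log(0.47) = -log(0.53) = 0.6349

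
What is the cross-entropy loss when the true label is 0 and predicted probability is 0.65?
L = 1.05

L = -0·log(0.65) - 1·log(0.35) = -log(0.35) = 1.05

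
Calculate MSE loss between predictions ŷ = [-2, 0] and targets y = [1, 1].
MSE = 5

MSE = (1/2)((-2-1)² + (0-1)²) = (1/2)(9 + 1) = 5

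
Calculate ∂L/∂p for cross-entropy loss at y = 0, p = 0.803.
∂L/∂p = 5.076

∂L/∂p = -y/p + (1-y)/(1-p) = 0 + 1/0.197 = 5.076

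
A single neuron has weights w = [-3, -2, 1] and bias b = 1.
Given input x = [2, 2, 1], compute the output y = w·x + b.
y = -8

y = (-3)(2) + (-2)(2) + (1)(1) + 1 = -8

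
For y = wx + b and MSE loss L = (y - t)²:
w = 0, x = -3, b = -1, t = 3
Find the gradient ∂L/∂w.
∂L/∂w = 24

y = wx + b = (0)(-3) + -1 = -1
∂L/∂y = 2(y - t) = 2(-1 - 3) = -8
∂y/∂w = x = -3
∂L/∂w = ∂L/∂y · ∂y/∂w = -8 × -3 = 24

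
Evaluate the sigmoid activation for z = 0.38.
0.5939

sigmoid(0.38) = 1/(1 + e^(-0.38)) = 1/(1 + 0.6839) = 0.5939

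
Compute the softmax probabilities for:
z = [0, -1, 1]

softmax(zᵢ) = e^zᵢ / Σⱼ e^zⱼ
p = [0.2447, 0.09, 0.6652]

exp(z) = [1, 0.3679, 2.718]
Sum = 4.086
p = [0.2447, 0.09, 0.6652]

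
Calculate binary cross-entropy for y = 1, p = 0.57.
L = 0.5621

L = -1·log(0.57) - 0·log(0.43) = -log(0.57) = 0.5621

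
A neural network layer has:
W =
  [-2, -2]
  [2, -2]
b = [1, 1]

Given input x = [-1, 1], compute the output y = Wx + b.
y = [1, -3]

Wx = [-2×-1 + -2×1, 2×-1 + -2×1]
   = [0, -4]
y = Wx + b = [0 + 1, -4 + 1] = [1, -3]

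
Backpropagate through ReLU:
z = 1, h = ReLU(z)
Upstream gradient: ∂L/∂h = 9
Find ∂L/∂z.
∂L/∂z = 9

h = ReLU(1) = 1
Since z > 0: ∂h/∂z = 1
∂L/∂z = ∂L/∂h · ∂h/∂z = 9 × 1 = 9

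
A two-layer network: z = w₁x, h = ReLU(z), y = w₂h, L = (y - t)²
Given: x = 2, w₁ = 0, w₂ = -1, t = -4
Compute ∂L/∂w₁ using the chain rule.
∂L/∂w₁ = 0

Forward pass:
z = w₁x = 0×2 = 0
h = ReLU(0) = 0
y = w₂h = -1×0 = 0

Backward pass:
∂L/∂y = 2(y - t) = 2(0 - -4) = 8
∂y/∂h = w₂ = -1
∂h/∂z = 0 (ReLU derivative)
∂z/∂w₁ = x = 2

∂L/∂w₁ = 8 × -1 × 0 × 2 = 0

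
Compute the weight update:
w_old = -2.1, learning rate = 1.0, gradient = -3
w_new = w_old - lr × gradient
w_new = 0.9

w_new = w - η·∂L/∂w = -2.1 - 1.0×(-3) = -2.1 - (-3) = 0.9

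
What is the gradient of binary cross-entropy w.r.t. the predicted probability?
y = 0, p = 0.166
∂L/∂p = 1.199

∂L/∂p = -y/p + (1-y)/(1-p) = 0 + 1/0.834 = 1.199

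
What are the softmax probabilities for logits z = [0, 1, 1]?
p = [0.1554, 0.4223, 0.4223]

exp(z) = [1, 2.718, 2.718]
Sum = 6.437
p = [0.1554, 0.4223, 0.4223]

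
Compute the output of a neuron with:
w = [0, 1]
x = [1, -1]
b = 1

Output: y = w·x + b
y = 0

y = (0)(1) + (1)(-1) + 1 = 0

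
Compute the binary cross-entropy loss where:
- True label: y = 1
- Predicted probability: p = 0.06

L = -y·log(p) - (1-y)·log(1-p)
L = 2.813

L = -1·log(0.06) - 0·log(0.94) = -log(0.06) = 2.813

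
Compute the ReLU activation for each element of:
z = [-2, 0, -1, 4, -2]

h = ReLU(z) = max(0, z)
h = [0, 0, 0, 4, 0]

ReLU applied element-wise: max(0,-2)=0, max(0,0)=0, max(0,-1)=0, max(0,4)=4, max(0,-2)=0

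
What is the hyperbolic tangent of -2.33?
-0.9812

tanh(-2.33) = (e^(-2.33) - e^(2.33))/(e^(-2.33) + e^(2.33)) = -0.9812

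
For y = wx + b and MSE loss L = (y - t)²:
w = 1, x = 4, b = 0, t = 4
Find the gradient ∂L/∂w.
∂L/∂w = 0

y = wx + b = (1)(4) + 0 = 4
∂L/∂y = 2(y - t) = 2(4 - 4) = 0
∂y/∂w = x = 4
∂L/∂w = ∂L/∂y · ∂y/∂w = 0 × 4 = 0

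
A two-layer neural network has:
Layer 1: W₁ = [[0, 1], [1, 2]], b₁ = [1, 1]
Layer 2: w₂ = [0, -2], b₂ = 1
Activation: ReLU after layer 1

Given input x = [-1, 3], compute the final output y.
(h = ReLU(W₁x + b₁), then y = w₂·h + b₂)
y = -11

Layer 1 pre-activation: z₁ = [4, 6]
After ReLU: h = [4, 6]
Layer 2 output: y = 0×4 + -2×6 + 1 = -11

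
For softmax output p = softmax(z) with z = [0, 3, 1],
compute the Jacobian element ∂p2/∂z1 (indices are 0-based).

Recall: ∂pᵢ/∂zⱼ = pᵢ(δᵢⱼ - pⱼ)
∂p2/∂z1 = -0.09636

p = softmax(z) = [0.04201, 0.8438, 0.1142]
p2 = 0.1142, p1 = 0.8438

∂p2/∂z1 = -p2 × p1 = -0.1142 × 0.8438 = -0.09636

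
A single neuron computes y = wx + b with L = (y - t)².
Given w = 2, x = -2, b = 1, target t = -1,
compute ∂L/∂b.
∂L/∂b = -4

y = wx + b = (2)(-2) + 1 = -3
∂L/∂y = 2(y - t) = 2(-3 - -1) = -4
∂y/∂b = 1
∂L/∂b = ∂L/∂y · ∂y/∂b = -4 × 1 = -4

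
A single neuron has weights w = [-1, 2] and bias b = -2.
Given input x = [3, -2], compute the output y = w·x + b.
y = -9

y = (-1)(3) + (2)(-2) + -2 = -9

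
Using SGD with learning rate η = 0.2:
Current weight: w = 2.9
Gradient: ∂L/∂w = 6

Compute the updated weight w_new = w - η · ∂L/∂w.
w_new = 1.7

w_new = w - η·∂L/∂w = 2.9 - 0.2×(6) = 2.9 - (1.2) = 1.7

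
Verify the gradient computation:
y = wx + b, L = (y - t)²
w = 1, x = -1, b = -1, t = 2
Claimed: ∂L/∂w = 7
Incorrect

y = (1)(-1) + -1 = -2
∂L/∂y = 2(y - t) = 2(-2 - 2) = -8
∂y/∂w = x = -1
∂L/∂w = -8 × -1 = 8

Claimed value: 7
Incorrect: The correct gradient is 8.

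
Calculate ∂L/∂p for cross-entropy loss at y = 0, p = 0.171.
∂L/∂p = 1.206

∂L/∂p = -y/p + (1-y)/(1-p) = 0 + 1/0.829 = 1.206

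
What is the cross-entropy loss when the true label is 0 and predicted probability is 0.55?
L = 0.7985

L = -0·log(0.55) - 1·log(0.45) = -log(0.45) = 0.7985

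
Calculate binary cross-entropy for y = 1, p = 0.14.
L = 1.966

L = -1·log(0.14) - 0·log(0.86) = -log(0.14) = 1.966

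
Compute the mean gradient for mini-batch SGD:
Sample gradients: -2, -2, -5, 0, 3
Average gradient = -1.2

Average = (1/5)(-2 + -2 + -5 + 0 + 3) = -6/5 = -1.2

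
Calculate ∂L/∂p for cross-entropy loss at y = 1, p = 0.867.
∂L/∂p = -1.153

∂L/∂p = -y/p + (1-y)/(1-p) = -1/0.867 + 0 = -1.153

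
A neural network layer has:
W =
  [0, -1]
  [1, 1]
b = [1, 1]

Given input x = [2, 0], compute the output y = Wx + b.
y = [1, 3]

Wx = [0×2 + -1×0, 1×2 + 1×0]
   = [0, 2]
y = Wx + b = [0 + 1, 2 + 1] = [1, 3]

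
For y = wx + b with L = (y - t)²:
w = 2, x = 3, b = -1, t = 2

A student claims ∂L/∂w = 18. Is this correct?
Correct

y = (2)(3) + -1 = 5
∂L/∂y = 2(y - t) = 2(5 - 2) = 6
∂y/∂w = x = 3
∂L/∂w = 6 × 3 = 18

Claimed value: 18
Correct: The correct gradient is 18.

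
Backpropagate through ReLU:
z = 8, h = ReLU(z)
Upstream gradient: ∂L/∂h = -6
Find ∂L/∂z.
∂L/∂z = -6

h = ReLU(8) = 8
Since z > 0: ∂h/∂z = 1
∂L/∂z = ∂L/∂h · ∂h/∂z = -6 × 1 = -6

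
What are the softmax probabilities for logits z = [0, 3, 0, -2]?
p = [0.045, 0.9039, 0.045, 0.0061]

exp(z) = [1, 20.09, 1, 0.1353]
Sum = 22.22
p = [0.045, 0.9039, 0.045, 0.0061]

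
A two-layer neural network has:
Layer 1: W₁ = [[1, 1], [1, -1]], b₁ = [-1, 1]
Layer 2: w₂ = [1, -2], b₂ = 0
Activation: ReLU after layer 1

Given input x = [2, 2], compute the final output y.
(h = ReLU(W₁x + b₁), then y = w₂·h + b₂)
y = 1

Layer 1 pre-activation: z₁ = [3, 1]
After ReLU: h = [3, 1]
Layer 2 output: y = 1×3 + -2×1 + 0 = 1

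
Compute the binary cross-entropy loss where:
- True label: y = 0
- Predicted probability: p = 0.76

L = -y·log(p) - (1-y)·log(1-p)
L = 1.427

L = -0·log(0.76) - 1·log(0.24) = -log(0.24) = 1.427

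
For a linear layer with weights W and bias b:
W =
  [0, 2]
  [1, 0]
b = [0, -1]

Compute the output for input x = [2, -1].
y = [-2, 1]

Wx = [0×2 + 2×-1, 1×2 + 0×-1]
   = [-2, 2]
y = Wx + b = [-2 + 0, 2 + -1] = [-2, 1]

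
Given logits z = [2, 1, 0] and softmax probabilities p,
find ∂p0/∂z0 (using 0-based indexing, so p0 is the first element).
∂p0/∂z0 = 0.2227

p = softmax(z) = [0.6652, 0.2447, 0.09003]
p0 = 0.6652

∂p0/∂z0 = p0(1 - p0) = 0.6652 × (1 - 0.6652) = 0.2227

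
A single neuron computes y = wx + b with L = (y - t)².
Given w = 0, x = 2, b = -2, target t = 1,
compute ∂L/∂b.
∂L/∂b = -6

y = wx + b = (0)(2) + -2 = -2
∂L/∂y = 2(y - t) = 2(-2 - 1) = -6
∂y/∂b = 1
∂L/∂b = ∂L/∂y · ∂y/∂b = -6 × 1 = -6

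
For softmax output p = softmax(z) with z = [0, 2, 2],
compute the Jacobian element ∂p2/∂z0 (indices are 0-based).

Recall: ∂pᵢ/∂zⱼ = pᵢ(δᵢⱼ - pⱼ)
∂p2/∂z0 = -0.02968

p = softmax(z) = [0.06338, 0.4683, 0.4683]
p2 = 0.4683, p0 = 0.06338

∂p2/∂z0 = -p2 × p0 = -0.4683 × 0.06338 = -0.02968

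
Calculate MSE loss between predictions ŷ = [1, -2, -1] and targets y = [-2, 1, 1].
MSE = 7.333

MSE = (1/3)((1--2)² + (-2-1)² + (-1-1)²) = (1/3)(9 + 9 + 4) = 7.333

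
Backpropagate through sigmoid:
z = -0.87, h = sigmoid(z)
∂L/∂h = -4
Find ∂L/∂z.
∂L/∂z = -0.8323

σ(-0.87) = 0.2953
σ'(-0.87) = σ(-0.87)(1 - σ(-0.87)) = 0.2953 × 0.7047 = 0.2081
∂L/∂z = ∂L/∂h · σ'(z) = -4 × 0.2081 = -0.8323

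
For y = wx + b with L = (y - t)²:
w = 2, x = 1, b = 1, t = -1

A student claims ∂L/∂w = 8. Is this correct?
Correct

y = (2)(1) + 1 = 3
∂L/∂y = 2(y - t) = 2(3 - -1) = 8
∂y/∂w = x = 1
∂L/∂w = 8 × 1 = 8

Claimed value: 8
Correct: The correct gradient is 8.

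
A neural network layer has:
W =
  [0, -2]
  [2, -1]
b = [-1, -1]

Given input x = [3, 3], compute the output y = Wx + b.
y = [-7, 2]

Wx = [0×3 + -2×3, 2×3 + -1×3]
   = [-6, 3]
y = Wx + b = [-6 + -1, 3 + -1] = [-7, 2]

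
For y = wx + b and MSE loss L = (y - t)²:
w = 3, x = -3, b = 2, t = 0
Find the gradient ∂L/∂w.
∂L/∂w = 42

y = wx + b = (3)(-3) + 2 = -7
∂L/∂y = 2(y - t) = 2(-7 - 0) = -14
∂y/∂w = x = -3
∂L/∂w = ∂L/∂y · ∂y/∂w = -14 × -3 = 42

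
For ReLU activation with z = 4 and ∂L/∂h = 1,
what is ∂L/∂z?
∂L/∂z = 1

h = ReLU(4) = 4
Since z > 0: ∂h/∂z = 1
∂L/∂z = ∂L/∂h · ∂h/∂z = 1 × 1 = 1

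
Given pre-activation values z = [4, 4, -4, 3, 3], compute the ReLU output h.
h = [4, 4, 0, 3, 3]

ReLU applied element-wise: max(0,4)=4, max(0,4)=4, max(0,-4)=0, max(0,3)=3, max(0,3)=3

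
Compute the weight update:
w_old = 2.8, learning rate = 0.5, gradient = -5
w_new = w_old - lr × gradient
w_new = 5.3

w_new = w - η·∂L/∂w = 2.8 - 0.5×(-5) = 2.8 - (-2.5) = 5.3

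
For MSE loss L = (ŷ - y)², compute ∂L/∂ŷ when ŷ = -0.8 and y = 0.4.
∂L/∂ŷ = -2.4

∂L/∂ŷ = 2(ŷ - y) = 2(-0.8 - 0.4) = 2(-1.2) = -2.4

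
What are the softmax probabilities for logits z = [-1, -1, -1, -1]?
p = [0.25, 0.25, 0.25, 0.25]

exp(z) = [0.3679, 0.3679, 0.3679, 0.3679]
Sum = 1.472
p = [0.25, 0.25, 0.25, 0.25]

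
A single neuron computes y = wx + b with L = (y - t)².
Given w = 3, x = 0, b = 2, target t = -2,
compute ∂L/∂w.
∂L/∂w = 0

y = wx + b = (3)(0) + 2 = 2
∂L/∂y = 2(y - t) = 2(2 - -2) = 8
∂y/∂w = x = 0
∂L/∂w = ∂L/∂y · ∂y/∂w = 8 × 0 = 0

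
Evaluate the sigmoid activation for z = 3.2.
0.9608

sigmoid(3.2) = 1/(1 + e^(-3.2)) = 1/(1 + 0.04076) = 0.9608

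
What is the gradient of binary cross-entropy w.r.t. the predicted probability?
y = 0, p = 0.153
∂L/∂p = 1.181

∂L/∂p = -y/p + (1-y)/(1-p) = 0 + 1/0.847 = 1.181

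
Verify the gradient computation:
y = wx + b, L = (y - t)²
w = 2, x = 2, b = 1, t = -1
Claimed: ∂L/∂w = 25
Incorrect

y = (2)(2) + 1 = 5
∂L/∂y = 2(y - t) = 2(5 - -1) = 12
∂y/∂w = x = 2
∂L/∂w = 12 × 2 = 24

Claimed value: 25
Incorrect: The correct gradient is 24.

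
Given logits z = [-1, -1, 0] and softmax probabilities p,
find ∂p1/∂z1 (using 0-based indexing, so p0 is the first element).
∂p1/∂z1 = 0.167

p = softmax(z) = [0.2119, 0.2119, 0.5761]
p1 = 0.2119

∂p1/∂z1 = p1(1 - p1) = 0.2119 × (1 - 0.2119) = 0.167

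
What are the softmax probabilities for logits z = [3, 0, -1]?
p = [0.9362, 0.0466, 0.0171]

exp(z) = [20.09, 1, 0.3679]
Sum = 21.45
p = [0.9362, 0.0466, 0.0171]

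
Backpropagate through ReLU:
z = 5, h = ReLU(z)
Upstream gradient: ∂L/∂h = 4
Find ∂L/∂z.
∂L/∂z = 4

h = ReLU(5) = 5
Since z > 0: ∂h/∂z = 1
∂L/∂z = ∂L/∂h · ∂h/∂z = 4 × 1 = 4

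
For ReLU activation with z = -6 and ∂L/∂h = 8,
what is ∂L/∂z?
∂L/∂z = 0

h = ReLU(-6) = 0
Since z < 0: ∂h/∂z = 0
∂L/∂z = ∂L/∂h · ∂h/∂z = 8 × 0 = 0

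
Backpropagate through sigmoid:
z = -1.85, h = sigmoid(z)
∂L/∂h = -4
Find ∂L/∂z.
∂L/∂z = -0.4696

σ(-1.85) = 0.1359
σ'(-1.85) = σ(-1.85)(1 - σ(-1.85)) = 0.1359 × 0.8641 = 0.1174
∂L/∂z = ∂L/∂h · σ'(z) = -4 × 0.1174 = -0.4696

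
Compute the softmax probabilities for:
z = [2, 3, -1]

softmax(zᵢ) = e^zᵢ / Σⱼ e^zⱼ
p = [0.2654, 0.7214, 0.0132]

exp(z) = [7.389, 20.09, 0.3679]
Sum = 27.84
p = [0.2654, 0.7214, 0.0132]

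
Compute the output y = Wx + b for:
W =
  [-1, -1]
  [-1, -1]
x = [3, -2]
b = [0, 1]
y = [-1, 0]

Wx = [-1×3 + -1×-2, -1×3 + -1×-2]
   = [-1, -1]
y = Wx + b = [-1 + 0, -1 + 1] = [-1, 0]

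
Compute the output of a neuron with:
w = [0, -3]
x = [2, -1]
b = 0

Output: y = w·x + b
y = 3

y = (0)(2) + (-3)(-1) + 0 = 3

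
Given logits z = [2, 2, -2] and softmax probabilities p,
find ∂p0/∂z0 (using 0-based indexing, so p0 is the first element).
∂p0/∂z0 = 0.25

p = softmax(z) = [0.4955, 0.4955, 0.009075]
p0 = 0.4955

∂p0/∂z0 = p0(1 - p0) = 0.4955 × (1 - 0.4955) = 0.25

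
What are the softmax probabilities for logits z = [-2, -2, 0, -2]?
p = [0.0963, 0.0963, 0.7112, 0.0963]

exp(z) = [0.1353, 0.1353, 1, 0.1353]
Sum = 1.406
p = [0.0963, 0.0963, 0.7112, 0.0963]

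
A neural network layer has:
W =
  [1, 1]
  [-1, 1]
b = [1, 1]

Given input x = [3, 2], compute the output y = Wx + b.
y = [6, 0]

Wx = [1×3 + 1×2, -1×3 + 1×2]
   = [5, -1]
y = Wx + b = [5 + 1, -1 + 1] = [6, 0]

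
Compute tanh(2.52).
0.9871

tanh(2.52) = (e^(2.52) - e^(-2.52))/(e^(2.52) + e^(-2.52)) = 0.9871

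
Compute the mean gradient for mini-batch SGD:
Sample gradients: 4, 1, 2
Average gradient = 2.333

Average = (1/3)(4 + 1 + 2) = 7/3 = 2.333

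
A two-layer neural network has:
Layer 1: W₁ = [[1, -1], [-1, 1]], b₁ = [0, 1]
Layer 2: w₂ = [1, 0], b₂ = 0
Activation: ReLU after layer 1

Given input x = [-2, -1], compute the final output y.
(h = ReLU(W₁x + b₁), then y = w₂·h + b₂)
y = 0

Layer 1 pre-activation: z₁ = [-1, 2]
After ReLU: h = [0, 2]
Layer 2 output: y = 1×0 + 0×2 + 0 = 0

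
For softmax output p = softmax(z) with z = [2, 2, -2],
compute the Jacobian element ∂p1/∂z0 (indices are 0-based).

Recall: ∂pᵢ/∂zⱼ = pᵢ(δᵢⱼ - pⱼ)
∂p1/∂z0 = -0.2455

p = softmax(z) = [0.4955, 0.4955, 0.009075]
p1 = 0.4955, p0 = 0.4955

∂p1/∂z0 = -p1 × p0 = -0.4955 × 0.4955 = -0.2455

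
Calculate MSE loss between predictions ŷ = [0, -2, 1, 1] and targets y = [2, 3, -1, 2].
MSE = 8.5

MSE = (1/4)((0-2)² + (-2-3)² + (1--1)² + (1-2)²) = (1/4)(4 + 25 + 4 + 1) = 8.5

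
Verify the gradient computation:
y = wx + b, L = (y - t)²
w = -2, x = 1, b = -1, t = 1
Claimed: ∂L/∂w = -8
Correct

y = (-2)(1) + -1 = -3
∂L/∂y = 2(y - t) = 2(-3 - 1) = -8
∂y/∂w = x = 1
∂L/∂w = -8 × 1 = -8

Claimed value: -8
Correct: The correct gradient is -8.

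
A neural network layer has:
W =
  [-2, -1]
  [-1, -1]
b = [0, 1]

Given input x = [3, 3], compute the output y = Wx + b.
y = [-9, -5]

Wx = [-2×3 + -1×3, -1×3 + -1×3]
   = [-9, -6]
y = Wx + b = [-9 + 0, -6 + 1] = [-9, -5]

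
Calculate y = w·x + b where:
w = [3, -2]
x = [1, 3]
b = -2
y = -5

y = (3)(1) + (-2)(3) + -2 = -5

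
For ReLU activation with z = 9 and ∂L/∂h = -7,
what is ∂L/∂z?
∂L/∂z = -7

h = ReLU(9) = 9
Since z > 0: ∂h/∂z = 1
∂L/∂z = ∂L/∂h · ∂h/∂z = -7 × 1 = -7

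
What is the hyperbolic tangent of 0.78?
0.6527

tanh(0.78) = (e^(0.78) - e^(-0.78))/(e^(0.78) + e^(-0.78)) = 0.6527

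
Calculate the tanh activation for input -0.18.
-0.1781

tanh(-0.18) = (e^(-0.18) - e^(0.18))/(e^(-0.18) + e^(0.18)) = -0.1781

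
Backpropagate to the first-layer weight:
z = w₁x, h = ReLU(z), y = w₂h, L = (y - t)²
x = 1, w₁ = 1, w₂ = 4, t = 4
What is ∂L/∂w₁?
∂L/∂w₁ = 0

Forward pass:
z = w₁x = 1×1 = 1
h = ReLU(1) = 1
y = w₂h = 4×1 = 4

Backward pass:
∂L/∂y = 2(y - t) = 2(4 - 4) = 0
∂y/∂h = w₂ = 4
∂h/∂z = 1 (ReLU derivative)
∂z/∂w₁ = x = 1

∂L/∂w₁ = 0 × 4 × 1 × 1 = 0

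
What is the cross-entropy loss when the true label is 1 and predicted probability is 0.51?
L = 0.6733

L = -1·log(0.51) - 0·log(0.49) = -log(0.51) = 0.6733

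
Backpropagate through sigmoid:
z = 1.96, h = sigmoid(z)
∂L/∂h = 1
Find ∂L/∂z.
∂L/∂z = 0.1082

σ(1.96) = 0.8765
σ'(1.96) = σ(1.96)(1 - σ(1.96)) = 0.8765 × 0.1235 = 0.1082
∂L/∂z = ∂L/∂h · σ'(z) = 1 × 0.1082 = 0.1082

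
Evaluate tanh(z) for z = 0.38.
0.3627

tanh(0.38) = (e^(0.38) - e^(-0.38))/(e^(0.38) + e^(-0.38)) = 0.3627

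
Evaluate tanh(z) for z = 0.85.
0.6911

tanh(0.85) = (e^(0.85) - e^(-0.85))/(e^(0.85) + e^(-0.85)) = 0.6911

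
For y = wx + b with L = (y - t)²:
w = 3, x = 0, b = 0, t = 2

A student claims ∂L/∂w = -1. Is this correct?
Incorrect

y = (3)(0) + 0 = 0
∂L/∂y = 2(y - t) = 2(0 - 2) = -4
∂y/∂w = x = 0
∂L/∂w = -4 × 0 = 0

Claimed value: -1
Incorrect: The correct gradient is 0.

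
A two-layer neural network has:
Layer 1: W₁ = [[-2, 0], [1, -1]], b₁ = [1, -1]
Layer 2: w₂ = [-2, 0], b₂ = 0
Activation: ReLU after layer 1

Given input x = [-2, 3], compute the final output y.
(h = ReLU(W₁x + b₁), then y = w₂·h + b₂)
y = -10

Layer 1 pre-activation: z₁ = [5, -6]
After ReLU: h = [5, 0]
Layer 2 output: y = -2×5 + 0×0 + 0 = -10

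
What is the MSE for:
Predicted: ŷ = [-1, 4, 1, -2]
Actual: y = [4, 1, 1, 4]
MSE = 17.5

MSE = (1/4)((-1-4)² + (4-1)² + (1-1)² + (-2-4)²) = (1/4)(25 + 9 + 0 + 36) = 17.5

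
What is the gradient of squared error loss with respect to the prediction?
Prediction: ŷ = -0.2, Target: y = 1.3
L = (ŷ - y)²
∂L/∂ŷ = -3.0

∂L/∂ŷ = 2(ŷ - y) = 2(-0.2 - 1.3) = 2(-1.5) = -3.0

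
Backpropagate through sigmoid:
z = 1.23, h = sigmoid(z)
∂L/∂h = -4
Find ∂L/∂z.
∂L/∂z = -0.7001

σ(1.23) = 0.7738
σ'(1.23) = σ(1.23)(1 - σ(1.23)) = 0.7738 × 0.2262 = 0.175
∂L/∂z = ∂L/∂h · σ'(z) = -4 × 0.175 = -0.7001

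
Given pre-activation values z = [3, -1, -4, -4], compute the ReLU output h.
h = [3, 0, 0, 0]

ReLU applied element-wise: max(0,3)=3, max(0,-1)=0, max(0,-4)=0, max(0,-4)=0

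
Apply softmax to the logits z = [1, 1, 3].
p = [0.1065, 0.1065, 0.787]

exp(z) = [2.718, 2.718, 20.09]
Sum = 25.52
p = [0.1065, 0.1065, 0.787]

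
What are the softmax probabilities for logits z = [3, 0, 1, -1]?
p = [0.831, 0.0414, 0.1125, 0.0152]

exp(z) = [20.09, 1, 2.718, 0.3679]
Sum = 24.17
p = [0.831, 0.0414, 0.1125, 0.0152]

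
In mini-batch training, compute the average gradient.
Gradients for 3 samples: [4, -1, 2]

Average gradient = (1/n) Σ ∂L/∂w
Average gradient = 1.667

Average = (1/3)(4 + -1 + 2) = 5/3 = 1.667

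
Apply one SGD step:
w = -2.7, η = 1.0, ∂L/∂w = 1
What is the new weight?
w_new = -3.7

w_new = w - η·∂L/∂w = -2.7 - 1.0×(1) = -2.7 - (1) = -3.7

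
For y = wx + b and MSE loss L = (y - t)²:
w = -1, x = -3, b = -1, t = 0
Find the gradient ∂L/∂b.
∂L/∂b = 4

y = wx + b = (-1)(-3) + -1 = 2
∂L/∂y = 2(y - t) = 2(2 - 0) = 4
∂y/∂b = 1
∂L/∂b = ∂L/∂y · ∂y/∂b = 4 × 1 = 4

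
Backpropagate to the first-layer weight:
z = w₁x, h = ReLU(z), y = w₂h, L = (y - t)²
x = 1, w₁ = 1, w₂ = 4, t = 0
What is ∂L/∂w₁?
∂L/∂w₁ = 32

Forward pass:
z = w₁x = 1×1 = 1
h = ReLU(1) = 1
y = w₂h = 4×1 = 4

Backward pass:
∂L/∂y = 2(y - t) = 2(4 - 0) = 8
∂y/∂h = w₂ = 4
∂h/∂z = 1 (ReLU derivative)
∂z/∂w₁ = x = 1

∂L/∂w₁ = 8 × 4 × 1 × 1 = 32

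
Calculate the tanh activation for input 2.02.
0.9654

tanh(2.02) = (e^(2.02) - e^(-2.02))/(e^(2.02) + e^(-2.02)) = 0.9654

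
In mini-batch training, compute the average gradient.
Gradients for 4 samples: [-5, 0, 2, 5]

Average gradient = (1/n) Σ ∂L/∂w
Average gradient = 0.5

Average = (1/4)(-5 + 0 + 2 + 5) = 2/4 = 0.5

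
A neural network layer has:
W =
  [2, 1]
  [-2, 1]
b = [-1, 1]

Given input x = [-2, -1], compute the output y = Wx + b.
y = [-6, 4]

Wx = [2×-2 + 1×-1, -2×-2 + 1×-1]
   = [-5, 3]
y = Wx + b = [-5 + -1, 3 + 1] = [-6, 4]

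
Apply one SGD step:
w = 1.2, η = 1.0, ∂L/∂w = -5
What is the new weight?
w_new = 6.2

w_new = w - η·∂L/∂w = 1.2 - 1.0×(-5) = 1.2 - (-5) = 6.2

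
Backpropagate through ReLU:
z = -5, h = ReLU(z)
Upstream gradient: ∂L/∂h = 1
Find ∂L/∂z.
∂L/∂z = 0

h = ReLU(-5) = 0
Since z < 0: ∂h/∂z = 0
∂L/∂z = ∂L/∂h · ∂h/∂z = 1 × 0 = 0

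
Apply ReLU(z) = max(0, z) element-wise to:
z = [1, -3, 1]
h = [1, 0, 1]

ReLU applied element-wise: max(0,1)=1, max(0,-3)=0, max(0,1)=1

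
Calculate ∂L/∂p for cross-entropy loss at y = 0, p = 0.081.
∂L/∂p = 1.088

∂L/∂p = -y/p + (1-y)/(1-p) = 0 + 1/0.919 = 1.088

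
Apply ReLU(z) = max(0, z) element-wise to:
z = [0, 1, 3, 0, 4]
h = [0, 1, 3, 0, 4]

ReLU applied element-wise: max(0,0)=0, max(0,1)=1, max(0,3)=3, max(0,0)=0, max(0,4)=4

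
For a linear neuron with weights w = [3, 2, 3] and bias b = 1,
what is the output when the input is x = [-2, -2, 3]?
y = 0

y = (3)(-2) + (2)(-2) + (3)(3) + 1 = 0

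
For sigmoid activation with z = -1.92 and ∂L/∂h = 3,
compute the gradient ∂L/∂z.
∂L/∂z = 0.3345

σ(-1.92) = 0.1279
σ'(-1.92) = σ(-1.92)(1 - σ(-1.92)) = 0.1279 × 0.8721 = 0.1115
∂L/∂z = ∂L/∂h · σ'(z) = 3 × 0.1115 = 0.3345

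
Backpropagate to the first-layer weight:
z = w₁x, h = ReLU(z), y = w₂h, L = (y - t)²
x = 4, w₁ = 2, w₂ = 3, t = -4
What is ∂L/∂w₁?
∂L/∂w₁ = 672

Forward pass:
z = w₁x = 2×4 = 8
h = ReLU(8) = 8
y = w₂h = 3×8 = 24

Backward pass:
∂L/∂y = 2(y - t) = 2(24 - -4) = 56
∂y/∂h = w₂ = 3
∂h/∂z = 1 (ReLU derivative)
∂z/∂w₁ = x = 4

∂L/∂w₁ = 56 × 3 × 1 × 4 = 672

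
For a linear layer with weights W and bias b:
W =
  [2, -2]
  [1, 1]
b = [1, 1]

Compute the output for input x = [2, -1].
y = [7, 2]

Wx = [2×2 + -2×-1, 1×2 + 1×-1]
   = [6, 1]
y = Wx + b = [6 + 1, 1 + 1] = [7, 2]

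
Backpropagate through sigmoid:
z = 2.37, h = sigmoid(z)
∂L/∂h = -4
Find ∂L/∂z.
∂L/∂z = -0.3127

σ(2.37) = 0.9145
σ'(2.37) = σ(2.37)(1 - σ(2.37)) = 0.9145 × 0.08549 = 0.07818
∂L/∂z = ∂L/∂h · σ'(z) = -4 × 0.07818 = -0.3127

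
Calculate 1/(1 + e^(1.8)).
0.1419

sigmoid(-1.8) = 1/(1 + e^(1.8)) = 1/(1 + 6.05) = 0.1419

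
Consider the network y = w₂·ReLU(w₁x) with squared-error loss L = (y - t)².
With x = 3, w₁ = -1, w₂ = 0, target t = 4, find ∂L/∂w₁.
∂L/∂w₁ = 0

Forward pass:
z = w₁x = -1×3 = -3
h = ReLU(-3) = 0
y = w₂h = 0×0 = 0

Backward pass:
∂L/∂y = 2(y - t) = 2(0 - 4) = -8
∂y/∂h = w₂ = 0
∂h/∂z = 0 (ReLU derivative)
∂z/∂w₁ = x = 3

∂L/∂w₁ = -8 × 0 × 0 × 3 = 0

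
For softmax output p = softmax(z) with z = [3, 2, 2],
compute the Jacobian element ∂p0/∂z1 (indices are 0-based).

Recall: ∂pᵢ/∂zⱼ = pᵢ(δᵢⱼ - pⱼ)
∂p0/∂z1 = -0.1221

p = softmax(z) = [0.5761, 0.2119, 0.2119]
p0 = 0.5761, p1 = 0.2119

∂p0/∂z1 = -p0 × p1 = -0.5761 × 0.2119 = -0.1221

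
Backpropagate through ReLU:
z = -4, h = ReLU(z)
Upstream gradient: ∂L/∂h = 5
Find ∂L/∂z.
∂L/∂z = 0

h = ReLU(-4) = 0
Since z < 0: ∂h/∂z = 0
∂L/∂z = ∂L/∂h · ∂h/∂z = 5 × 0 = 0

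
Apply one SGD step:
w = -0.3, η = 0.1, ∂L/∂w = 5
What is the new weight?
w_new = -0.8

w_new = w - η·∂L/∂w = -0.3 - 0.1×(5) = -0.3 - (0.5) = -0.8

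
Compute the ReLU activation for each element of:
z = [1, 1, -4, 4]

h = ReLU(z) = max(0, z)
h = [1, 1, 0, 4]

ReLU applied element-wise: max(0,1)=1, max(0,1)=1, max(0,-4)=0, max(0,4)=4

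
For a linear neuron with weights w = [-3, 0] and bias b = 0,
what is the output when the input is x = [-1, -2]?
y = 3

y = (-3)(-1) + (0)(-2) + 0 = 3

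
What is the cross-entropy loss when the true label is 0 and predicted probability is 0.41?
L = 0.5276

L = -0·log(0.41) - 1·log(0.59) = -log(0.59) = 0.5276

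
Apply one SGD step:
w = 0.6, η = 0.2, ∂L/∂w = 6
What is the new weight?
w_new = -0.6

w_new = w - η·∂L/∂w = 0.6 - 0.2×(6) = 0.6 - (1.2) = -0.6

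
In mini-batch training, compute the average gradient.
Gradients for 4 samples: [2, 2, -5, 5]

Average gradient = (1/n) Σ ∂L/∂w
Average gradient = 1

Average = (1/4)(2 + 2 + -5 + 5) = 4/4 = 1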